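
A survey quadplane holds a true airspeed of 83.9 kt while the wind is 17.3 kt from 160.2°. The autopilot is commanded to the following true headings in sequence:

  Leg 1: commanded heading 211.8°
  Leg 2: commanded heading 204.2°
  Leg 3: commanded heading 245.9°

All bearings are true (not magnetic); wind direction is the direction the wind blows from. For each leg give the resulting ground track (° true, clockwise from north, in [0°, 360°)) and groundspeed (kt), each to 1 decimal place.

Leg 1: track=222.3°, groundspeed=74.4 kt
Leg 2: track=213.7°, groundspeed=72.5 kt
Leg 3: track=257.7°, groundspeed=84.4 kt

Leg 1: heading 211.8°; drift +10.5° → track 222.3°, groundspeed 74.4 kt
Leg 2: heading 204.2°; drift +9.5° → track 213.7°, groundspeed 72.5 kt
Leg 3: heading 245.9°; drift +11.8° → track 257.7°, groundspeed 84.4 kt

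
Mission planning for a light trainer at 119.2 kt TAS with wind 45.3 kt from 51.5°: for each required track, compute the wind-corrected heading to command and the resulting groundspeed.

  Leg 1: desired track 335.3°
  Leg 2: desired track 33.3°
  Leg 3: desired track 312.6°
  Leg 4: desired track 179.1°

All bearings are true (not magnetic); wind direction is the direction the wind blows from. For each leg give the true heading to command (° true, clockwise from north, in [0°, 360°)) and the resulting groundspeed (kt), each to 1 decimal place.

Leg 1: desired track 335.3°; wind correction +21.7° → command heading 357.0°, groundspeed 100.0 kt
Leg 2: desired track 33.3°; wind correction +6.8° → command heading 40.1°, groundspeed 75.3 kt
Leg 3: desired track 312.6°; wind correction +22.1° → command heading 334.7°, groundspeed 117.5 kt
Leg 4: desired track 179.1°; wind correction -17.5° → command heading 161.6°, groundspeed 141.3 kt

Leg 1: heading=357.0°, groundspeed=100.0 kt
Leg 2: heading=40.1°, groundspeed=75.3 kt
Leg 3: heading=334.7°, groundspeed=117.5 kt
Leg 4: heading=161.6°, groundspeed=141.3 kt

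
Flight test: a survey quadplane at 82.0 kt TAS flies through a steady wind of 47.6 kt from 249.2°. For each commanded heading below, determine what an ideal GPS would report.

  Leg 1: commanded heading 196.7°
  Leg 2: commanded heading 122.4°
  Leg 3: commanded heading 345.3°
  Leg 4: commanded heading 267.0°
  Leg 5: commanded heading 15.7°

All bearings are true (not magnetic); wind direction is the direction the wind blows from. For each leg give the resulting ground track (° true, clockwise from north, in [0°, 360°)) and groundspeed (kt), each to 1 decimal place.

Leg 1: heading 196.7°; drift -35.5° → track 161.2°, groundspeed 65.1 kt
Leg 2: heading 122.4°; drift -19.0° → track 103.4°, groundspeed 116.9 kt
Leg 3: heading 345.3°; drift +28.5° → track 13.8°, groundspeed 99.1 kt
Leg 4: heading 267.0°; drift +21.6° → track 288.6°, groundspeed 39.5 kt
Leg 5: heading 15.7°; drift +19.1° → track 34.8°, groundspeed 116.8 kt

Leg 1: track=161.2°, groundspeed=65.1 kt
Leg 2: track=103.4°, groundspeed=116.9 kt
Leg 3: track=13.8°, groundspeed=99.1 kt
Leg 4: track=288.6°, groundspeed=39.5 kt
Leg 5: track=34.8°, groundspeed=116.8 kt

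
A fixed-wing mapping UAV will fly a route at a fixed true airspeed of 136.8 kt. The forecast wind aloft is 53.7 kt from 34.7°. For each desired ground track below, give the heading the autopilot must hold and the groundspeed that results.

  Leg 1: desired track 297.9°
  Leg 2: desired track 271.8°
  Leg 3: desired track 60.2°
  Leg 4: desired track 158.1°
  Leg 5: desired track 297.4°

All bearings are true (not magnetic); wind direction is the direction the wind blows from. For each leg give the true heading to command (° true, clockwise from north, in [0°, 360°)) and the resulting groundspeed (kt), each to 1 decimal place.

Leg 1: desired track 297.9°; wind correction +22.9° → command heading 320.8°, groundspeed 132.3 kt
Leg 2: desired track 271.8°; wind correction +19.2° → command heading 291.0°, groundspeed 158.3 kt
Leg 3: desired track 60.2°; wind correction -9.7° → command heading 50.5°, groundspeed 86.4 kt
Leg 4: desired track 158.1°; wind correction -19.1° → command heading 139.0°, groundspeed 158.8 kt
Leg 5: desired track 297.4°; wind correction +22.9° → command heading 320.3°, groundspeed 132.8 kt

Leg 1: heading=320.8°, groundspeed=132.3 kt
Leg 2: heading=291.0°, groundspeed=158.3 kt
Leg 3: heading=50.5°, groundspeed=86.4 kt
Leg 4: heading=139.0°, groundspeed=158.8 kt
Leg 5: heading=320.3°, groundspeed=132.8 kt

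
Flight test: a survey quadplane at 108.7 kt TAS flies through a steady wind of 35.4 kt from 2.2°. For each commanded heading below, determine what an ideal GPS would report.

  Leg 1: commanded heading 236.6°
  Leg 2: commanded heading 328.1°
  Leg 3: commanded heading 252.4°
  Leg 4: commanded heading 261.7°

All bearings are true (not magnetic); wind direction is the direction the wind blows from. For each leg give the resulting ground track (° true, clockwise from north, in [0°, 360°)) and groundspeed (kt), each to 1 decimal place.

Leg 1: heading 236.6°; drift -12.5° → track 224.1°, groundspeed 132.5 kt
Leg 2: heading 328.1°; drift -14.0° → track 314.1°, groundspeed 81.8 kt
Leg 3: heading 252.4°; drift -15.4° → track 237.0°, groundspeed 125.2 kt
Leg 4: heading 261.7°; drift -16.8° → track 244.9°, groundspeed 120.3 kt

Leg 1: track=224.1°, groundspeed=132.5 kt
Leg 2: track=314.1°, groundspeed=81.8 kt
Leg 3: track=237.0°, groundspeed=125.2 kt
Leg 4: track=244.9°, groundspeed=120.3 kt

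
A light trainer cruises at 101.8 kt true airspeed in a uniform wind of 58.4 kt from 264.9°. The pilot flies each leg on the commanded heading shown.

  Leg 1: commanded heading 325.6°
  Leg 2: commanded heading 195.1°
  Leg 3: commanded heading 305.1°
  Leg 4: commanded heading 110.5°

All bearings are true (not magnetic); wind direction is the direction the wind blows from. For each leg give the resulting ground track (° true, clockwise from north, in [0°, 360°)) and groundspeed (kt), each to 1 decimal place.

Leg 1: heading 325.6°; drift +34.8° → track 0.4°, groundspeed 89.2 kt
Leg 2: heading 195.1°; drift -33.9° → track 161.2°, groundspeed 98.3 kt
Leg 3: heading 305.1°; drift +33.4° → track 338.5°, groundspeed 68.5 kt
Leg 4: heading 110.5°; drift -9.3° → track 101.2°, groundspeed 156.5 kt

Leg 1: track=0.4°, groundspeed=89.2 kt
Leg 2: track=161.2°, groundspeed=98.3 kt
Leg 3: track=338.5°, groundspeed=68.5 kt
Leg 4: track=101.2°, groundspeed=156.5 kt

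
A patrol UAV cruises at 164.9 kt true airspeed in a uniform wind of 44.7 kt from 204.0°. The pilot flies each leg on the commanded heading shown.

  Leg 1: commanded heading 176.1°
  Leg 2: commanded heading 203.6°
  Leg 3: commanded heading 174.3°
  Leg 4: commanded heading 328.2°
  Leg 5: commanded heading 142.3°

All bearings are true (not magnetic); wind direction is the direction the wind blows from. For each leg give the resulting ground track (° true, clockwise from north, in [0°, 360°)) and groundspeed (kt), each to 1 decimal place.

Leg 1: heading 176.1°; drift -9.5° → track 166.6°, groundspeed 127.1 kt
Leg 2: heading 203.6°; drift -0.1° → track 203.5°, groundspeed 120.2 kt
Leg 3: heading 174.3°; drift -10.0° → track 164.3°, groundspeed 128.0 kt
Leg 4: heading 328.2°; drift +11.0° → track 339.2°, groundspeed 193.6 kt
Leg 5: heading 142.3°; drift -15.3° → track 127.0°, groundspeed 149.0 kt

Leg 1: track=166.6°, groundspeed=127.1 kt
Leg 2: track=203.5°, groundspeed=120.2 kt
Leg 3: track=164.3°, groundspeed=128.0 kt
Leg 4: track=339.2°, groundspeed=193.6 kt
Leg 5: track=127.0°, groundspeed=149.0 kt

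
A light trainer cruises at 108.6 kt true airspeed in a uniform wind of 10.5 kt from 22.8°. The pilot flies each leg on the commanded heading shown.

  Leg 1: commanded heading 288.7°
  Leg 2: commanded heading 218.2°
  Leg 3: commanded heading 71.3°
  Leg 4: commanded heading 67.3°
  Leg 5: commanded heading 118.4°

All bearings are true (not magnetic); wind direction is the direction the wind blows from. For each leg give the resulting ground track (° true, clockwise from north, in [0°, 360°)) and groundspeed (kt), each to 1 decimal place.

Leg 1: track=283.2°, groundspeed=109.9 kt
Leg 2: track=216.9°, groundspeed=118.8 kt
Leg 3: track=75.7°, groundspeed=101.9 kt
Leg 4: track=71.5°, groundspeed=101.4 kt
Leg 5: track=123.8°, groundspeed=110.1 kt

Leg 1: heading 288.7°; drift -5.5° → track 283.2°, groundspeed 109.9 kt
Leg 2: heading 218.2°; drift -1.3° → track 216.9°, groundspeed 118.8 kt
Leg 3: heading 71.3°; drift +4.4° → track 75.7°, groundspeed 101.9 kt
Leg 4: heading 67.3°; drift +4.2° → track 71.5°, groundspeed 101.4 kt
Leg 5: heading 118.4°; drift +5.4° → track 123.8°, groundspeed 110.1 kt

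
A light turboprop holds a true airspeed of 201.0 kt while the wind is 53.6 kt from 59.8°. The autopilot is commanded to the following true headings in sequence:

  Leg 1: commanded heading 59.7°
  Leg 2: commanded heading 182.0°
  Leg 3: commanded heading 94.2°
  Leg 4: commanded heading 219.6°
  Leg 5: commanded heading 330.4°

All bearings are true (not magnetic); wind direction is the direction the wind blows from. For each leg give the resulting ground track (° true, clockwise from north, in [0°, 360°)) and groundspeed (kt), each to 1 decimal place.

Leg 1: track=59.7°, groundspeed=147.4 kt
Leg 2: track=193.2°, groundspeed=234.0 kt
Leg 3: track=105.1°, groundspeed=159.7 kt
Leg 4: track=223.8°, groundspeed=252.0 kt
Leg 5: track=315.4°, groundspeed=207.5 kt

Leg 1: heading 59.7°; drift +0.0° → track 59.7°, groundspeed 147.4 kt
Leg 2: heading 182.0°; drift +11.2° → track 193.2°, groundspeed 234.0 kt
Leg 3: heading 94.2°; drift +10.9° → track 105.1°, groundspeed 159.7 kt
Leg 4: heading 219.6°; drift +4.2° → track 223.8°, groundspeed 252.0 kt
Leg 5: heading 330.4°; drift -15.0° → track 315.4°, groundspeed 207.5 kt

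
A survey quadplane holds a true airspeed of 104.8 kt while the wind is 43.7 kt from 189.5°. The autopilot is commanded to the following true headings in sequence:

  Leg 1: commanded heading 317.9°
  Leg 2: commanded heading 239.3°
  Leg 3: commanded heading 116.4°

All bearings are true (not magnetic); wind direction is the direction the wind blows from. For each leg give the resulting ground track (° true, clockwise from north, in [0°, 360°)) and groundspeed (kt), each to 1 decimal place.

Leg 1: track=332.5°, groundspeed=136.3 kt
Leg 2: track=262.8°, groundspeed=83.6 kt
Leg 3: track=92.0°, groundspeed=101.1 kt

Leg 1: heading 317.9°; drift +14.6° → track 332.5°, groundspeed 136.3 kt
Leg 2: heading 239.3°; drift +23.5° → track 262.8°, groundspeed 83.6 kt
Leg 3: heading 116.4°; drift -24.4° → track 92.0°, groundspeed 101.1 kt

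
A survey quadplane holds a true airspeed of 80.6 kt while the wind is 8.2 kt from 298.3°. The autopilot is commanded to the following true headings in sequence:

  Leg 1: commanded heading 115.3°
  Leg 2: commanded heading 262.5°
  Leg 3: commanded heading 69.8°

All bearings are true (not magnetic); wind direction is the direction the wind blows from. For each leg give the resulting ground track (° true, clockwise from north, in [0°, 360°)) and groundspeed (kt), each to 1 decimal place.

Leg 1: heading 115.3°; drift +0.3° → track 115.6°, groundspeed 88.8 kt
Leg 2: heading 262.5°; drift -3.7° → track 258.8°, groundspeed 74.1 kt
Leg 3: heading 69.8°; drift +4.1° → track 73.9°, groundspeed 86.3 kt

Leg 1: track=115.6°, groundspeed=88.8 kt
Leg 2: track=258.8°, groundspeed=74.1 kt
Leg 3: track=73.9°, groundspeed=86.3 kt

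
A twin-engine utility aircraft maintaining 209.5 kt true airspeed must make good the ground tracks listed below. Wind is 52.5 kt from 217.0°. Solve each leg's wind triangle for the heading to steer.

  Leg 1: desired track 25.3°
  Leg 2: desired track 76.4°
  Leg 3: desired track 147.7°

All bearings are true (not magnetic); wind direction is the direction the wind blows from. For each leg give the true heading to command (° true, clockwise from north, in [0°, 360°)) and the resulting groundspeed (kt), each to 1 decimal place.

Leg 1: desired track 25.3°; wind correction -2.9° → command heading 22.4°, groundspeed 260.6 kt
Leg 2: desired track 76.4°; wind correction +9.2° → command heading 85.6°, groundspeed 247.4 kt
Leg 3: desired track 147.7°; wind correction +13.6° → command heading 161.3°, groundspeed 185.1 kt

Leg 1: heading=22.4°, groundspeed=260.6 kt
Leg 2: heading=85.6°, groundspeed=247.4 kt
Leg 3: heading=161.3°, groundspeed=185.1 kt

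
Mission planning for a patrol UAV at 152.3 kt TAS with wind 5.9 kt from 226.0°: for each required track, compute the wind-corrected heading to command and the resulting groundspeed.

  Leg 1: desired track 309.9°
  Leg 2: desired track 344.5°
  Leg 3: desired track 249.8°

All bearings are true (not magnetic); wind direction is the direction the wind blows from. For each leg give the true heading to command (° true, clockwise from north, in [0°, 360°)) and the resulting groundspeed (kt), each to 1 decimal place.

Leg 1: heading=307.7°, groundspeed=151.6 kt
Leg 2: heading=342.5°, groundspeed=155.0 kt
Leg 3: heading=248.9°, groundspeed=146.9 kt

Leg 1: desired track 309.9°; wind correction -2.2° → command heading 307.7°, groundspeed 151.6 kt
Leg 2: desired track 344.5°; wind correction -2.0° → command heading 342.5°, groundspeed 155.0 kt
Leg 3: desired track 249.8°; wind correction -0.9° → command heading 248.9°, groundspeed 146.9 kt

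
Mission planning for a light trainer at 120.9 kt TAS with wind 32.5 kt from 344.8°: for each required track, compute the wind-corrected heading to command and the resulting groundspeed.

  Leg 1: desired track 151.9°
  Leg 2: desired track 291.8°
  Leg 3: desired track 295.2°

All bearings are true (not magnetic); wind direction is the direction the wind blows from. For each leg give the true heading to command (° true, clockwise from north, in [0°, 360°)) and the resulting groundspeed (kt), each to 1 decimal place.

Leg 1: heading=148.5°, groundspeed=152.4 kt
Leg 2: heading=304.2°, groundspeed=98.5 kt
Leg 3: heading=307.0°, groundspeed=97.3 kt

Leg 1: desired track 151.9°; wind correction -3.4° → command heading 148.5°, groundspeed 152.4 kt
Leg 2: desired track 291.8°; wind correction +12.4° → command heading 304.2°, groundspeed 98.5 kt
Leg 3: desired track 295.2°; wind correction +11.8° → command heading 307.0°, groundspeed 97.3 kt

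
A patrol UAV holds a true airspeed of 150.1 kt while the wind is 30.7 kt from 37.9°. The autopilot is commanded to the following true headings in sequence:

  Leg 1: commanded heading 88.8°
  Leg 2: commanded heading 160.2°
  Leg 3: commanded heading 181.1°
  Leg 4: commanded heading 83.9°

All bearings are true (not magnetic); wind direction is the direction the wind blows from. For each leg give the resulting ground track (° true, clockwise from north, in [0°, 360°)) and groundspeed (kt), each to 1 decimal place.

Leg 1: track=99.1°, groundspeed=132.9 kt
Leg 2: track=169.1°, groundspeed=168.5 kt
Leg 3: track=187.1°, groundspeed=175.6 kt
Leg 4: track=93.6°, groundspeed=130.7 kt

Leg 1: heading 88.8°; drift +10.3° → track 99.1°, groundspeed 132.9 kt
Leg 2: heading 160.2°; drift +8.9° → track 169.1°, groundspeed 168.5 kt
Leg 3: heading 181.1°; drift +6.0° → track 187.1°, groundspeed 175.6 kt
Leg 4: heading 83.9°; drift +9.7° → track 93.6°, groundspeed 130.7 kt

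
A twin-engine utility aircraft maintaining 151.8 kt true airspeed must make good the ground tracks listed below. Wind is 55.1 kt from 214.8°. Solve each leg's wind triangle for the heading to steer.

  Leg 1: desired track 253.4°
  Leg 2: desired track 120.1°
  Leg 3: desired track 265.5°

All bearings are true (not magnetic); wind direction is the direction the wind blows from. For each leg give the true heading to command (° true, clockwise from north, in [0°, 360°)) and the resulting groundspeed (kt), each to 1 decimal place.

Leg 1: desired track 253.4°; wind correction -13.1° → command heading 240.3°, groundspeed 104.8 kt
Leg 2: desired track 120.1°; wind correction +21.2° → command heading 141.3°, groundspeed 146.0 kt
Leg 3: desired track 265.5°; wind correction -16.3° → command heading 249.2°, groundspeed 110.8 kt

Leg 1: heading=240.3°, groundspeed=104.8 kt
Leg 2: heading=141.3°, groundspeed=146.0 kt
Leg 3: heading=249.2°, groundspeed=110.8 kt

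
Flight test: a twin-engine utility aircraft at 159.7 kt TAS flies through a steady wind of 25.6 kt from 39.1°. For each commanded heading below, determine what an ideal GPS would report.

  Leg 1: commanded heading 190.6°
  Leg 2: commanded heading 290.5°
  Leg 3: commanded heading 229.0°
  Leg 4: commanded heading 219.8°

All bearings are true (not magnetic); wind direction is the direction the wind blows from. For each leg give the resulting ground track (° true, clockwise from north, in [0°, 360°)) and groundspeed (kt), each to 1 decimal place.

Leg 1: heading 190.6°; drift +3.8° → track 194.4°, groundspeed 182.6 kt
Leg 2: heading 290.5°; drift -8.2° → track 282.3°, groundspeed 169.6 kt
Leg 3: heading 229.0°; drift -1.4° → track 227.6°, groundspeed 185.0 kt
Leg 4: heading 219.8°; drift -0.1° → track 219.7°, groundspeed 185.3 kt

Leg 1: track=194.4°, groundspeed=182.6 kt
Leg 2: track=282.3°, groundspeed=169.6 kt
Leg 3: track=227.6°, groundspeed=185.0 kt
Leg 4: track=219.7°, groundspeed=185.3 kt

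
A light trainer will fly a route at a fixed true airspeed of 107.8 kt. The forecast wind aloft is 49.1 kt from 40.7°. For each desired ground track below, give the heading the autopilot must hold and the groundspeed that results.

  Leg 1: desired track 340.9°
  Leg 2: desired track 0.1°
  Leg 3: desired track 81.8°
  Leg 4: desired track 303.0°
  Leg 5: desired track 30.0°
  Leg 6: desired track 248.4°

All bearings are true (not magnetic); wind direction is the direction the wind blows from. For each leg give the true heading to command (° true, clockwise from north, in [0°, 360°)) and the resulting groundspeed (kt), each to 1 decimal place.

Leg 1: desired track 340.9°; wind correction +23.2° → command heading 4.1°, groundspeed 74.4 kt
Leg 2: desired track 0.1°; wind correction +17.2° → command heading 17.3°, groundspeed 65.7 kt
Leg 3: desired track 81.8°; wind correction -17.4° → command heading 64.4°, groundspeed 65.9 kt
Leg 4: desired track 303.0°; wind correction +26.8° → command heading 329.8°, groundspeed 102.8 kt
Leg 5: desired track 30.0°; wind correction +4.9° → command heading 34.9°, groundspeed 59.2 kt
Leg 6: desired track 248.4°; wind correction +12.2° → command heading 260.6°, groundspeed 148.8 kt

Leg 1: heading=4.1°, groundspeed=74.4 kt
Leg 2: heading=17.3°, groundspeed=65.7 kt
Leg 3: heading=64.4°, groundspeed=65.9 kt
Leg 4: heading=329.8°, groundspeed=102.8 kt
Leg 5: heading=34.9°, groundspeed=59.2 kt
Leg 6: heading=260.6°, groundspeed=148.8 kt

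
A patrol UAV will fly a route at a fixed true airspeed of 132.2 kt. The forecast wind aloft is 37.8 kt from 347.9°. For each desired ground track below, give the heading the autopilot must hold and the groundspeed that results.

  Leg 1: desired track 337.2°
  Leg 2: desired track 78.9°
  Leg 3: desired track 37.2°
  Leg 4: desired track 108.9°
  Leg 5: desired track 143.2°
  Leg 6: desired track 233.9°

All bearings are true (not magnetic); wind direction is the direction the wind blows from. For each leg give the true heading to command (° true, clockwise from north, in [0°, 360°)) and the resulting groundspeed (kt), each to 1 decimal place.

Leg 1: desired track 337.2°; wind correction +3.0° → command heading 340.2°, groundspeed 94.9 kt
Leg 2: desired track 78.9°; wind correction -16.6° → command heading 62.3°, groundspeed 127.3 kt
Leg 3: desired track 37.2°; wind correction -12.5° → command heading 24.7°, groundspeed 104.4 kt
Leg 4: desired track 108.9°; wind correction -14.2° → command heading 94.7°, groundspeed 147.6 kt
Leg 5: desired track 143.2°; wind correction -6.9° → command heading 136.3°, groundspeed 165.6 kt
Leg 6: desired track 233.9°; wind correction +15.1° → command heading 249.0°, groundspeed 143.0 kt

Leg 1: heading=340.2°, groundspeed=94.9 kt
Leg 2: heading=62.3°, groundspeed=127.3 kt
Leg 3: heading=24.7°, groundspeed=104.4 kt
Leg 4: heading=94.7°, groundspeed=147.6 kt
Leg 5: heading=136.3°, groundspeed=165.6 kt
Leg 6: heading=249.0°, groundspeed=143.0 kt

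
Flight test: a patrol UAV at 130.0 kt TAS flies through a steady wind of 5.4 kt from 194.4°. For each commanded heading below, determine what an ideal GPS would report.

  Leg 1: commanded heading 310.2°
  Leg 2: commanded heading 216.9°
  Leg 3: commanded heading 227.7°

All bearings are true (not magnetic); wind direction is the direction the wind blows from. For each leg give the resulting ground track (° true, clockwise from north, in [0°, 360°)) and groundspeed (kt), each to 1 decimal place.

Leg 1: track=312.3°, groundspeed=132.4 kt
Leg 2: track=217.8°, groundspeed=125.0 kt
Leg 3: track=229.1°, groundspeed=125.5 kt

Leg 1: heading 310.2°; drift +2.1° → track 312.3°, groundspeed 132.4 kt
Leg 2: heading 216.9°; drift +0.9° → track 217.8°, groundspeed 125.0 kt
Leg 3: heading 227.7°; drift +1.4° → track 229.1°, groundspeed 125.5 kt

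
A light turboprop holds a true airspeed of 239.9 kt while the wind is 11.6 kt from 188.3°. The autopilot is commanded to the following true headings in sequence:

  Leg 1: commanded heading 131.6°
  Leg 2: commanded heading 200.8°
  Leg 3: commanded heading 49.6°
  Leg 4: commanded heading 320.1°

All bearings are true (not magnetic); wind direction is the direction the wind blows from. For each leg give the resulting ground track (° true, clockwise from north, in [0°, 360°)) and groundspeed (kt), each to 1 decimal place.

Leg 1: heading 131.6°; drift -2.4° → track 129.2°, groundspeed 233.7 kt
Leg 2: heading 200.8°; drift +0.6° → track 201.4°, groundspeed 228.6 kt
Leg 3: heading 49.6°; drift -1.8° → track 47.8°, groundspeed 248.7 kt
Leg 4: heading 320.1°; drift +2.0° → track 322.1°, groundspeed 247.8 kt

Leg 1: track=129.2°, groundspeed=233.7 kt
Leg 2: track=201.4°, groundspeed=228.6 kt
Leg 3: track=47.8°, groundspeed=248.7 kt
Leg 4: track=322.1°, groundspeed=247.8 kt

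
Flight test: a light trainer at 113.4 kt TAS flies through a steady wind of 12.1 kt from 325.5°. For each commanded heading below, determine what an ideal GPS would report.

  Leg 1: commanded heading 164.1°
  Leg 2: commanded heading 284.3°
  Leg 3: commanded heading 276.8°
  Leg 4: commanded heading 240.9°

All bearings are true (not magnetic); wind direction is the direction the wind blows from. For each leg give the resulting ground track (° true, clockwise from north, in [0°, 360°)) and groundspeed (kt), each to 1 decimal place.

Leg 1: track=162.3°, groundspeed=124.9 kt
Leg 2: track=279.9°, groundspeed=104.6 kt
Leg 3: track=271.9°, groundspeed=105.8 kt
Leg 4: track=234.8°, groundspeed=112.9 kt

Leg 1: heading 164.1°; drift -1.8° → track 162.3°, groundspeed 124.9 kt
Leg 2: heading 284.3°; drift -4.4° → track 279.9°, groundspeed 104.6 kt
Leg 3: heading 276.8°; drift -4.9° → track 271.9°, groundspeed 105.8 kt
Leg 4: heading 240.9°; drift -6.1° → track 234.8°, groundspeed 112.9 kt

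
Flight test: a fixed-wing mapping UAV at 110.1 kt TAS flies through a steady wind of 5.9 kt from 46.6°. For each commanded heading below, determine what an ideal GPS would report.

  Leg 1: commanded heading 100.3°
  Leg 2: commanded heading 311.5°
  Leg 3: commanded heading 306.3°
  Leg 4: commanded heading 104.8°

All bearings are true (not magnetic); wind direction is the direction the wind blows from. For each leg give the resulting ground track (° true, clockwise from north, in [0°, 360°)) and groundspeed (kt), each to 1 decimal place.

Leg 1: heading 100.3°; drift +2.6° → track 102.9°, groundspeed 106.7 kt
Leg 2: heading 311.5°; drift -3.0° → track 308.5°, groundspeed 110.8 kt
Leg 3: heading 306.3°; drift -3.0° → track 303.3°, groundspeed 111.3 kt
Leg 4: heading 104.8°; drift +2.7° → track 107.5°, groundspeed 107.1 kt

Leg 1: track=102.9°, groundspeed=106.7 kt
Leg 2: track=308.5°, groundspeed=110.8 kt
Leg 3: track=303.3°, groundspeed=111.3 kt
Leg 4: track=107.5°, groundspeed=107.1 kt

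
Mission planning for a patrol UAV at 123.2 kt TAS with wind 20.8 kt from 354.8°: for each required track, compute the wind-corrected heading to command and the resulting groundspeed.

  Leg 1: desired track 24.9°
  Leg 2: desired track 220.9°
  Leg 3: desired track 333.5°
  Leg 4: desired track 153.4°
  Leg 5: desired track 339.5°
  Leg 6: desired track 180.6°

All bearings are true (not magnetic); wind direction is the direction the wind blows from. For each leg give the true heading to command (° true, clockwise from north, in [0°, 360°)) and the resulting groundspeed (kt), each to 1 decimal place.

Leg 1: heading=20.0°, groundspeed=104.8 kt
Leg 2: heading=227.9°, groundspeed=136.7 kt
Leg 3: heading=337.0°, groundspeed=103.6 kt
Leg 4: heading=149.9°, groundspeed=142.3 kt
Leg 5: heading=342.1°, groundspeed=103.0 kt
Leg 6: heading=181.6°, groundspeed=143.9 kt

Leg 1: desired track 24.9°; wind correction -4.9° → command heading 20.0°, groundspeed 104.8 kt
Leg 2: desired track 220.9°; wind correction +7.0° → command heading 227.9°, groundspeed 136.7 kt
Leg 3: desired track 333.5°; wind correction +3.5° → command heading 337.0°, groundspeed 103.6 kt
Leg 4: desired track 153.4°; wind correction -3.5° → command heading 149.9°, groundspeed 142.3 kt
Leg 5: desired track 339.5°; wind correction +2.6° → command heading 342.1°, groundspeed 103.0 kt
Leg 6: desired track 180.6°; wind correction +1.0° → command heading 181.6°, groundspeed 143.9 kt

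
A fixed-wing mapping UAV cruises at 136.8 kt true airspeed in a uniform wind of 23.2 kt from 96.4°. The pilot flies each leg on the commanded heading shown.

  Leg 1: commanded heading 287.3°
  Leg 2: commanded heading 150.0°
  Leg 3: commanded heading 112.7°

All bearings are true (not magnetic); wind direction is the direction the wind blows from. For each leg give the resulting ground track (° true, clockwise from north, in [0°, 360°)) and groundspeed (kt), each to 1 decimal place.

Leg 1: track=285.7°, groundspeed=159.6 kt
Leg 2: track=158.6°, groundspeed=124.4 kt
Leg 3: track=116.0°, groundspeed=114.7 kt

Leg 1: heading 287.3°; drift -1.6° → track 285.7°, groundspeed 159.6 kt
Leg 2: heading 150.0°; drift +8.6° → track 158.6°, groundspeed 124.4 kt
Leg 3: heading 112.7°; drift +3.3° → track 116.0°, groundspeed 114.7 kt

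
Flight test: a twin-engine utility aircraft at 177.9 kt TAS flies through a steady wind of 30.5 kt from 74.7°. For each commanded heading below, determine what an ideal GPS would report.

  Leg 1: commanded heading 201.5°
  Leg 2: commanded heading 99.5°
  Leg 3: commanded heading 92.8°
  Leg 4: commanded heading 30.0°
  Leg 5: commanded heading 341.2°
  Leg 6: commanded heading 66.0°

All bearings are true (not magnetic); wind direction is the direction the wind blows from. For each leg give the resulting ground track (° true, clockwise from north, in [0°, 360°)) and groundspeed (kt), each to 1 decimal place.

Leg 1: heading 201.5°; drift +7.1° → track 208.6°, groundspeed 197.7 kt
Leg 2: heading 99.5°; drift +4.9° → track 104.4°, groundspeed 150.8 kt
Leg 3: heading 92.8°; drift +3.6° → track 96.4°, groundspeed 149.2 kt
Leg 4: heading 30.0°; drift -7.8° → track 22.2°, groundspeed 157.7 kt
Leg 5: heading 341.2°; drift -9.6° → track 331.6°, groundspeed 182.3 kt
Leg 6: heading 66.0°; drift -1.8° → track 64.2°, groundspeed 147.8 kt

Leg 1: track=208.6°, groundspeed=197.7 kt
Leg 2: track=104.4°, groundspeed=150.8 kt
Leg 3: track=96.4°, groundspeed=149.2 kt
Leg 4: track=22.2°, groundspeed=157.7 kt
Leg 5: track=331.6°, groundspeed=182.3 kt
Leg 6: track=64.2°, groundspeed=147.8 kt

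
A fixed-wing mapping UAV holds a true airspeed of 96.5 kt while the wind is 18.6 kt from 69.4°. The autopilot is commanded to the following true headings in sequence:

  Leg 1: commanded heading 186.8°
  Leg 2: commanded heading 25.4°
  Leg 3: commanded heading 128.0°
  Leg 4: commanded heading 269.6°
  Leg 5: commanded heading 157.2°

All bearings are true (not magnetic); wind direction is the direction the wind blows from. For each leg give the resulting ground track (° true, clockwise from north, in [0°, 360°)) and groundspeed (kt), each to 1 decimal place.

Leg 1: track=195.7°, groundspeed=106.3 kt
Leg 2: track=16.6°, groundspeed=84.1 kt
Leg 3: track=138.4°, groundspeed=88.2 kt
Leg 4: track=266.4°, groundspeed=114.1 kt
Leg 5: track=168.2°, groundspeed=97.6 kt

Leg 1: heading 186.8°; drift +8.9° → track 195.7°, groundspeed 106.3 kt
Leg 2: heading 25.4°; drift -8.8° → track 16.6°, groundspeed 84.1 kt
Leg 3: heading 128.0°; drift +10.4° → track 138.4°, groundspeed 88.2 kt
Leg 4: heading 269.6°; drift -3.2° → track 266.4°, groundspeed 114.1 kt
Leg 5: heading 157.2°; drift +11.0° → track 168.2°, groundspeed 97.6 kt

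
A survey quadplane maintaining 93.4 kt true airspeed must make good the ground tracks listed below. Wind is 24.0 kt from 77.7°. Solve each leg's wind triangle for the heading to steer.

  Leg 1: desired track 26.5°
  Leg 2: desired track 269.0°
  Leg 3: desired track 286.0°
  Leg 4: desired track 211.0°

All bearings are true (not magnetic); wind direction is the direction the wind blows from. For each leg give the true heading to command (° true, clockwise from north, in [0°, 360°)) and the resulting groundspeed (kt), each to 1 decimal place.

Leg 1: heading=38.1°, groundspeed=76.5 kt
Leg 2: heading=271.9°, groundspeed=116.8 kt
Leg 3: heading=293.0°, groundspeed=113.8 kt
Leg 4: heading=200.2°, groundspeed=108.2 kt

Leg 1: desired track 26.5°; wind correction +11.6° → command heading 38.1°, groundspeed 76.5 kt
Leg 2: desired track 269.0°; wind correction +2.9° → command heading 271.9°, groundspeed 116.8 kt
Leg 3: desired track 286.0°; wind correction +7.0° → command heading 293.0°, groundspeed 113.8 kt
Leg 4: desired track 211.0°; wind correction -10.8° → command heading 200.2°, groundspeed 108.2 kt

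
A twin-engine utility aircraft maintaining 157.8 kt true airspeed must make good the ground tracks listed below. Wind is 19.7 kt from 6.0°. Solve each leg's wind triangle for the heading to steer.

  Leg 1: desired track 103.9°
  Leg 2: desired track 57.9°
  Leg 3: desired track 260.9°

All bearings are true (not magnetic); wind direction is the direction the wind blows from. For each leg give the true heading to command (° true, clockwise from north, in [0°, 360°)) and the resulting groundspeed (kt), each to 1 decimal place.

Leg 1: desired track 103.9°; wind correction -7.1° → command heading 96.8°, groundspeed 159.3 kt
Leg 2: desired track 57.9°; wind correction -5.6° → command heading 52.3°, groundspeed 144.9 kt
Leg 3: desired track 260.9°; wind correction +6.9° → command heading 267.8°, groundspeed 161.8 kt

Leg 1: heading=96.8°, groundspeed=159.3 kt
Leg 2: heading=52.3°, groundspeed=144.9 kt
Leg 3: heading=267.8°, groundspeed=161.8 kt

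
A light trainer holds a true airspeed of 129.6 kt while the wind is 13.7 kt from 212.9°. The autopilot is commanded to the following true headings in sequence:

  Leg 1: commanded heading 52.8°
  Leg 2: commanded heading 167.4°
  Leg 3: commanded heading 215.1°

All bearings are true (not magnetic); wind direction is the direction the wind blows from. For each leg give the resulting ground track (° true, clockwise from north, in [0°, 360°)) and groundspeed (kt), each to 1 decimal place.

Leg 1: heading 52.8°; drift -1.9° → track 50.9°, groundspeed 142.6 kt
Leg 2: heading 167.4°; drift -4.7° → track 162.7°, groundspeed 120.4 kt
Leg 3: heading 215.1°; drift +0.3° → track 215.4°, groundspeed 115.9 kt

Leg 1: track=50.9°, groundspeed=142.6 kt
Leg 2: track=162.7°, groundspeed=120.4 kt
Leg 3: track=215.4°, groundspeed=115.9 kt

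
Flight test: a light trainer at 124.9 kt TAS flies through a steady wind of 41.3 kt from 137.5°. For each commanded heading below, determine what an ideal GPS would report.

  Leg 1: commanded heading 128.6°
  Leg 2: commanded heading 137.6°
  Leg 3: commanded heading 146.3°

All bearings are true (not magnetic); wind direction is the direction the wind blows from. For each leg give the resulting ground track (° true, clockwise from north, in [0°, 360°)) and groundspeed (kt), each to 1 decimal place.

Leg 1: heading 128.6°; drift -4.3° → track 124.3°, groundspeed 84.3 kt
Leg 2: heading 137.6°; drift +0.0° → track 137.6°, groundspeed 83.6 kt
Leg 3: heading 146.3°; drift +4.3° → track 150.6°, groundspeed 84.3 kt

Leg 1: track=124.3°, groundspeed=84.3 kt
Leg 2: track=137.6°, groundspeed=83.6 kt
Leg 3: track=150.6°, groundspeed=84.3 kt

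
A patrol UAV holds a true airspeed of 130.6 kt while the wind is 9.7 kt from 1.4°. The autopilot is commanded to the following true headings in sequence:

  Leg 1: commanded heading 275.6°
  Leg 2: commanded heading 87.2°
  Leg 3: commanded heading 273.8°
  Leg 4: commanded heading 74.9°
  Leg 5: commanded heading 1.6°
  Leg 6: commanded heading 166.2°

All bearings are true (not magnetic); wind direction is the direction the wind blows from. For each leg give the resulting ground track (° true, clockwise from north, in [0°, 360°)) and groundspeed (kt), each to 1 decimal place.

Leg 1: heading 275.6°; drift -4.3° → track 271.3°, groundspeed 130.2 kt
Leg 2: heading 87.2°; drift +4.3° → track 91.5°, groundspeed 130.2 kt
Leg 3: heading 273.8°; drift -4.3° → track 269.5°, groundspeed 130.6 kt
Leg 4: heading 74.9°; drift +4.2° → track 79.1°, groundspeed 128.2 kt
Leg 5: heading 1.6°; drift +0.0° → track 1.6°, groundspeed 120.9 kt
Leg 6: heading 166.2°; drift +1.0° → track 167.2°, groundspeed 140.0 kt

Leg 1: track=271.3°, groundspeed=130.2 kt
Leg 2: track=91.5°, groundspeed=130.2 kt
Leg 3: track=269.5°, groundspeed=130.6 kt
Leg 4: track=79.1°, groundspeed=128.2 kt
Leg 5: track=1.6°, groundspeed=120.9 kt
Leg 6: track=167.2°, groundspeed=140.0 kt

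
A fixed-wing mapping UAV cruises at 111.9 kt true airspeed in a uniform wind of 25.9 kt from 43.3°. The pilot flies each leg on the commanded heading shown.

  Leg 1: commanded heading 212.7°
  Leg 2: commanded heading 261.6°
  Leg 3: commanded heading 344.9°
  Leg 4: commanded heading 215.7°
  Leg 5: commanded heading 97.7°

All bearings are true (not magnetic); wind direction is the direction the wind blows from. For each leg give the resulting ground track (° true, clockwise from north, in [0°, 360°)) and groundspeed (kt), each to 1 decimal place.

Leg 1: heading 212.7°; drift +2.0° → track 214.7°, groundspeed 137.4 kt
Leg 2: heading 261.6°; drift -6.9° → track 254.7°, groundspeed 133.2 kt
Leg 3: heading 344.9°; drift -12.6° → track 332.3°, groundspeed 100.8 kt
Leg 4: heading 215.7°; drift +1.4° → track 217.1°, groundspeed 137.6 kt
Leg 5: heading 97.7°; drift +12.3° → track 110.0°, groundspeed 99.1 kt

Leg 1: track=214.7°, groundspeed=137.4 kt
Leg 2: track=254.7°, groundspeed=133.2 kt
Leg 3: track=332.3°, groundspeed=100.8 kt
Leg 4: track=217.1°, groundspeed=137.6 kt
Leg 5: track=110.0°, groundspeed=99.1 kt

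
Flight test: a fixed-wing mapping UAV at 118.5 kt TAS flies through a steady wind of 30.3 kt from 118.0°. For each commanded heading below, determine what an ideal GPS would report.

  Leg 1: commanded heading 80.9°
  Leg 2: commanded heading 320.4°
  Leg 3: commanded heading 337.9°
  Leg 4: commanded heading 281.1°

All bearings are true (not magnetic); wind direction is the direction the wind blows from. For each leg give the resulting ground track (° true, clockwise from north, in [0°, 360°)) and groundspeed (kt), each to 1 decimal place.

Leg 1: heading 80.9°; drift -11.0° → track 69.9°, groundspeed 96.1 kt
Leg 2: heading 320.4°; drift -4.5° → track 315.9°, groundspeed 147.0 kt
Leg 3: heading 337.9°; drift -7.8° → track 330.1°, groundspeed 143.1 kt
Leg 4: heading 281.1°; drift +3.4° → track 284.5°, groundspeed 147.8 kt

Leg 1: track=69.9°, groundspeed=96.1 kt
Leg 2: track=315.9°, groundspeed=147.0 kt
Leg 3: track=330.1°, groundspeed=143.1 kt
Leg 4: track=284.5°, groundspeed=147.8 kt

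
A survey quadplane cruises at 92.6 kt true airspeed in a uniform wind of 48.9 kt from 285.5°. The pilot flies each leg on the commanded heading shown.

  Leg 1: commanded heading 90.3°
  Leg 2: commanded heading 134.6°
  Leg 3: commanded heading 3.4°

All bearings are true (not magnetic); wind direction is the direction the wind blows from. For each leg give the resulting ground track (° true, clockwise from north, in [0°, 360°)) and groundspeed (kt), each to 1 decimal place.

Leg 1: heading 90.3°; drift +5.2° → track 95.5°, groundspeed 140.4 kt
Leg 2: heading 134.6°; drift -10.0° → track 124.6°, groundspeed 137.4 kt
Leg 3: heading 3.4°; drift +30.1° → track 33.5°, groundspeed 95.2 kt

Leg 1: track=95.5°, groundspeed=140.4 kt
Leg 2: track=124.6°, groundspeed=137.4 kt
Leg 3: track=33.5°, groundspeed=95.2 kt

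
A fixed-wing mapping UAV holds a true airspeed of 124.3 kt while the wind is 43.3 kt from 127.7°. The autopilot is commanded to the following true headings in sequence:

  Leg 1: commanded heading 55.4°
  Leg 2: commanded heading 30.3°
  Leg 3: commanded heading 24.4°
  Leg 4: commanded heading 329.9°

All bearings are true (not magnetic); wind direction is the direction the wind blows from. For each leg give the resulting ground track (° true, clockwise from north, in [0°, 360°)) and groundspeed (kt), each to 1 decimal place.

Leg 1: heading 55.4°; drift -20.4° → track 35.0°, groundspeed 118.5 kt
Leg 2: heading 30.3°; drift -18.3° → track 12.0°, groundspeed 136.8 kt
Leg 3: heading 24.4°; drift -17.4° → track 7.0°, groundspeed 140.7 kt
Leg 4: heading 329.9°; drift -5.7° → track 324.2°, groundspeed 165.2 kt

Leg 1: track=35.0°, groundspeed=118.5 kt
Leg 2: track=12.0°, groundspeed=136.8 kt
Leg 3: track=7.0°, groundspeed=140.7 kt
Leg 4: track=324.2°, groundspeed=165.2 kt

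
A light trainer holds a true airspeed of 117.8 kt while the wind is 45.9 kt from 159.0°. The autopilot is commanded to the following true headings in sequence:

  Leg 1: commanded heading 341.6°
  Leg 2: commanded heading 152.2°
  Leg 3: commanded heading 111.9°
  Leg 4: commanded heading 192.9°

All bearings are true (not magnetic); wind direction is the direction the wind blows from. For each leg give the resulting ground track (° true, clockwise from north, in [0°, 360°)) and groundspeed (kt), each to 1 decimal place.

Leg 1: track=340.9°, groundspeed=163.7 kt
Leg 2: track=147.9°, groundspeed=72.4 kt
Leg 3: track=90.7°, groundspeed=92.9 kt
Leg 4: track=210.7°, groundspeed=83.7 kt

Leg 1: heading 341.6°; drift -0.7° → track 340.9°, groundspeed 163.7 kt
Leg 2: heading 152.2°; drift -4.3° → track 147.9°, groundspeed 72.4 kt
Leg 3: heading 111.9°; drift -21.2° → track 90.7°, groundspeed 92.9 kt
Leg 4: heading 192.9°; drift +17.8° → track 210.7°, groundspeed 83.7 kt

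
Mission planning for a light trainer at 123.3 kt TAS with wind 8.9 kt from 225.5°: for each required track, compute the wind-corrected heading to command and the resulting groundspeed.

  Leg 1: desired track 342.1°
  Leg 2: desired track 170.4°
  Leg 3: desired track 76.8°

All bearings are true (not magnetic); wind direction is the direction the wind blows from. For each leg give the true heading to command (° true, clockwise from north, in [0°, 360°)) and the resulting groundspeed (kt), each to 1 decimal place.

Leg 1: desired track 342.1°; wind correction -3.7° → command heading 338.4°, groundspeed 127.0 kt
Leg 2: desired track 170.4°; wind correction +3.4° → command heading 173.8°, groundspeed 118.0 kt
Leg 3: desired track 76.8°; wind correction +2.1° → command heading 78.9°, groundspeed 130.8 kt

Leg 1: heading=338.4°, groundspeed=127.0 kt
Leg 2: heading=173.8°, groundspeed=118.0 kt
Leg 3: heading=78.9°, groundspeed=130.8 kt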